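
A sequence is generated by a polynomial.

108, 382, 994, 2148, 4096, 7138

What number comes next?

274, 612, 1154, 1948, 3042
338, 542, 794, 1094
204, 252, 300
48, 48
Fourth differences constant at 48.
300 + 48 = 348;  1094 + 348 = 1442;  3042 + 1442 = 4484;  7138 + 4484 = 11622

11622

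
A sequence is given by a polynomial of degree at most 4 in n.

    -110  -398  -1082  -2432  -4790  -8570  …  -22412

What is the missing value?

Using the first 6 terms:
-288, -684, -1350, -2358, -3780
-396, -666, -1008, -1422
-270, -342, -414
-72, -72
Constant fourth difference = -72.
Extend forward: -414 − 72 = -486;  -1422 − 486 = -1908;  -3780 − 1908 = -5688;  -8570 − 5688 = -14258

-14258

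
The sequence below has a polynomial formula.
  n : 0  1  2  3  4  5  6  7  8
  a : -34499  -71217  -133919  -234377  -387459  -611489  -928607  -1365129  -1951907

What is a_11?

D1: -36718 , -62702 , -100458 , -153082 , -224030 , -317118 , -436522 , -586778
D2: -25984 , -37756 , -52624 , -70948 , -93088 , -119404 , -150256
D3: -11772 , -14868 , -18324 , -22140 , -26316 , -30852
D4: -3096 , -3456 , -3816 , -4176 , -4536
D5: -360 , -360 , -360 , -360
Fifth differences constant at -360.
-4536 − 360 = -4896;  -30852 − 4896 = -35748;  -150256 − 35748 = -186004;  -586778 − 186004 = -772782;  -1951907 − 772782 = -2724689
-4896 − 360 = -5256;  -35748 − 5256 = -41004;  -186004 − 41004 = -227008;  -772782 − 227008 = -999790;  -2724689 − 999790 = -3724479
-5256 − 360 = -5616;  -41004 − 5616 = -46620;  -227008 − 46620 = -273628;  -999790 − 273628 = -1273418;  -3724479 − 1273418 = -4997897

-4997897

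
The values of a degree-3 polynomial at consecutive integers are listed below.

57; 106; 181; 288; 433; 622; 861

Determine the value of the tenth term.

1938

D1: 49  75  107  145  189  239
D2: 26  32  38  44  50
D3: 6  6  6  6
The third differences are constant (6).
50 + 6 = 56;  239 + 56 = 295;  861 + 295 = 1156
56 + 6 = 62;  295 + 62 = 357;  1156 + 357 = 1513
62 + 6 = 68;  357 + 68 = 425;  1513 + 425 = 1938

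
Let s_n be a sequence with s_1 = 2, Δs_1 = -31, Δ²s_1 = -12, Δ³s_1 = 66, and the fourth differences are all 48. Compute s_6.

627

Build the table forward from the leading diagonal:
Δ⁴: 48  48  48  48  48  48
Δ³: 66  114  162  210  258  306
Δ²: -12  54  168  330  540  798
Δ: -31  -43  11  179  509  1049
s: 2  -29  -72  -61  118  627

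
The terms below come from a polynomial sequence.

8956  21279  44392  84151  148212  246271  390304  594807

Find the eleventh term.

First differences: 12323, 23113, 39759, 64061, 98059, 144033, 204503
Second differences: 10790, 16646, 24302, 33998, 45974, 60470
Third differences: 5856, 7656, 9696, 11976, 14496
Fourth differences: 1800, 2040, 2280, 2520
Fifth differences: 240, 240, 240
The fifth differences are constant (240).
2520 + 240 = 2760;  14496 + 2760 = 17256;  60470 + 17256 = 77726;  204503 + 77726 = 282229;  594807 + 282229 = 877036
2760 + 240 = 3000;  17256 + 3000 = 20256;  77726 + 20256 = 97982;  282229 + 97982 = 380211;  877036 + 380211 = 1257247
3000 + 240 = 3240;  20256 + 3240 = 23496;  97982 + 23496 = 121478;  380211 + 121478 = 501689;  1257247 + 501689 = 1758936

1758936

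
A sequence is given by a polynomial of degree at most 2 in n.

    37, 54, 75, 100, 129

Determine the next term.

D1: 17  21  25  29
D2: 4  4  4
Constant second difference = 4, so extend:
29 + 4 = 33;  129 + 33 = 162

162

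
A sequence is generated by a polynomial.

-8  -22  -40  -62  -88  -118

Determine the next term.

-14  -18  -22  -26  -30
-4  -4  -4  -4
Constant second difference = -4, so extend:
-30 − 4 = -34;  -118 − 34 = -152

-152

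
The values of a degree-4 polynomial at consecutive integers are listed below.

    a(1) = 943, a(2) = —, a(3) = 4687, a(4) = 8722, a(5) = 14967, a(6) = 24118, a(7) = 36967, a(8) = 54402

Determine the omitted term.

Using the last 6 terms:
4035  6245  9151  12849  17435
2210  2906  3698  4586
696  792  888
96  96
Constant fourth difference = 96.
Extend backward: 696 − 96 = 600;  2210 − 600 = 1610;  4035 − 1610 = 2425;  4687 − 2425 = 2262

2262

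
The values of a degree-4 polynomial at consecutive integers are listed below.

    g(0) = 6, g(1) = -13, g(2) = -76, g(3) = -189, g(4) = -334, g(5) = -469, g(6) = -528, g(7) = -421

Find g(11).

Δ: -19  -63  -113  -145  -135  -59  107
Δ²: -44  -50  -32  10  76  166
Δ³: -6  18  42  66  90
Δ⁴: 24  24  24  24
Constant fourth difference = 24, so extend:
90 + 24 = 114;  166 + 114 = 280;  107 + 280 = 387;  -421 + 387 = -34
114 + 24 = 138;  280 + 138 = 418;  387 + 418 = 805;  -34 + 805 = 771
138 + 24 = 162;  418 + 162 = 580;  805 + 580 = 1385;  771 + 1385 = 2156
162 + 24 = 186;  580 + 186 = 766;  1385 + 766 = 2151;  2156 + 2151 = 4307

4307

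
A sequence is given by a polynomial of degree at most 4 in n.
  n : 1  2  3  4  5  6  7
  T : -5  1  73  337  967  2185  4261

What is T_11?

D1: 6  72  264  630  1218  2076
D2: 66  192  366  588  858
D3: 126  174  222  270
D4: 48  48  48
Constant fourth difference = 48, so extend:
270 + 48 = 318;  858 + 318 = 1176;  2076 + 1176 = 3252;  4261 + 3252 = 7513
318 + 48 = 366;  1176 + 366 = 1542;  3252 + 1542 = 4794;  7513 + 4794 = 12307
366 + 48 = 414;  1542 + 414 = 1956;  4794 + 1956 = 6750;  12307 + 6750 = 19057
414 + 48 = 462;  1956 + 462 = 2418;  6750 + 2418 = 9168;  19057 + 9168 = 28225

28225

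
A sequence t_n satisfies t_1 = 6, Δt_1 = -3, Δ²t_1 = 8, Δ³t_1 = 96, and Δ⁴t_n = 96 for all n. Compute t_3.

Build the table forward from the leading diagonal:
Fourth differences: 96  96  96
Third differences: 96  192  288
Second differences: 8  104  296
First differences: -3  5  109
t: 6  3  8

8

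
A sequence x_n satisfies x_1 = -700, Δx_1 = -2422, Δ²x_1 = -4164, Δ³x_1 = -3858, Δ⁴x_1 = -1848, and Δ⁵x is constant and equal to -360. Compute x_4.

-24316

Build the table forward from the leading diagonal:
Δ⁵: -360, -360, -360, -360
Δ⁴: -1848, -2208, -2568, -2928
Δ³: -3858, -5706, -7914, -10482
Δ²: -4164, -8022, -13728, -21642
Δ: -2422, -6586, -14608, -28336
x: -700, -3122, -9708, -24316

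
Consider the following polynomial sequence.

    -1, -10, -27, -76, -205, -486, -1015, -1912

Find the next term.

-3321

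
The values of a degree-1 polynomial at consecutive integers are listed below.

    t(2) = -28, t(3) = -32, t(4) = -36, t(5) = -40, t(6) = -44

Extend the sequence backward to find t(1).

First differences: -4  -4  -4  -4
The first differences are constant at -4.
Work back: -28 + 4 = -24

-24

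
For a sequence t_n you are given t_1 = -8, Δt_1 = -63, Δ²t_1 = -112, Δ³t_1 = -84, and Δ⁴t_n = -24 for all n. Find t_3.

-246

Build the table forward from the leading diagonal:
D4: -24, -24, -24
D3: -84, -108, -132
D2: -112, -196, -304
D1: -63, -175, -371
t: -8, -71, -246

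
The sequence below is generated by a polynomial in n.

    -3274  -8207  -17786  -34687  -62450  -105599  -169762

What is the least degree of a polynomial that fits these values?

Δ: -4933, -9579, -16901, -27763, -43149, -64163
Δ²: -4646, -7322, -10862, -15386, -21014
Δ³: -2676, -3540, -4524, -5628
Δ⁴: -864, -984, -1104
Δ⁵: -120, -120
The fifth differences are constant, so the polynomial has degree 5.

5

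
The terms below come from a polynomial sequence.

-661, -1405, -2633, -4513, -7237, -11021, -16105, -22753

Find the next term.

Δ: -744 , -1228 , -1880 , -2724 , -3784 , -5084 , -6648
Δ²: -484 , -652 , -844 , -1060 , -1300 , -1564
Δ³: -168 , -192 , -216 , -240 , -264
Δ⁴: -24 , -24 , -24 , -24
Fourth differences constant at -24.
-264 − 24 = -288;  -1564 − 288 = -1852;  -6648 − 1852 = -8500;  -22753 − 8500 = -31253

-31253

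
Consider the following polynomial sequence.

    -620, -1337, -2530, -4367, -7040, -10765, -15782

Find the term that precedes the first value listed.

-235

Δ: -717, -1193, -1837, -2673, -3725, -5017
Δ²: -476, -644, -836, -1052, -1292
Δ³: -168, -192, -216, -240
Δ⁴: -24, -24, -24
The fourth differences are constant at -24.
Work back: -168 + 24 = -144;  -476 + 144 = -332;  -717 + 332 = -385;  -620 + 385 = -235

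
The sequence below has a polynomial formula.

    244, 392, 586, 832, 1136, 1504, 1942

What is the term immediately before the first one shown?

136

Δ: 148  194  246  304  368  438
Δ²: 46  52  58  64  70
Δ³: 6  6  6  6
The third differences are constant at 6.
Work back: 46 − 6 = 40;  148 − 40 = 108;  244 − 108 = 136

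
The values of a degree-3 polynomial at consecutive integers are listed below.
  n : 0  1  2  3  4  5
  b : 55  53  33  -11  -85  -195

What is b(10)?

First differences: -2, -20, -44, -74, -110
Second differences: -18, -24, -30, -36
Third differences: -6, -6, -6
Constant third difference = -6, so extend:
-36 − 6 = -42;  -110 − 42 = -152;  -195 − 152 = -347
-42 − 6 = -48;  -152 − 48 = -200;  -347 − 200 = -547
-48 − 6 = -54;  -200 − 54 = -254;  -547 − 254 = -801
-54 − 6 = -60;  -254 − 60 = -314;  -801 − 314 = -1115
-60 − 6 = -66;  -314 − 66 = -380;  -1115 − 380 = -1495

-1495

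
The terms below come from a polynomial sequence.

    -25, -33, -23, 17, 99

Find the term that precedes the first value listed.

D1: -8  10  40  82
D2: 18  30  42
D3: 12  12
The third differences are constant at 12.
Work back: 18 − 12 = 6;  -8 − 6 = -14;  -25 + 14 = -11

-11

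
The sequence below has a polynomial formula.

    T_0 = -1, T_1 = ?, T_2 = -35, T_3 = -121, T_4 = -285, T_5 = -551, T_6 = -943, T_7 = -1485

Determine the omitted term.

Using the last 6 terms:
-86, -164, -266, -392, -542
-78, -102, -126, -150
-24, -24, -24
Constant third difference = -24.
Extend backward: -78 + 24 = -54;  -86 + 54 = -32;  -35 + 32 = -3

-3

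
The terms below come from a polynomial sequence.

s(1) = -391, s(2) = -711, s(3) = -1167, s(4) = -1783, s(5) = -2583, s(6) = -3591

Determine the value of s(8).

-6327

-320 , -456 , -616 , -800 , -1008
-136 , -160 , -184 , -208
-24 , -24 , -24
The third differences are constant (-24).
-208 − 24 = -232;  -1008 − 232 = -1240;  -3591 − 1240 = -4831
-232 − 24 = -256;  -1240 − 256 = -1496;  -4831 − 1496 = -6327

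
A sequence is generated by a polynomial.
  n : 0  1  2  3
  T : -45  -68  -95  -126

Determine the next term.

First differences: -23, -27, -31
Second differences: -4, -4
The second differences are constant (-4).
-31 − 4 = -35;  -126 − 35 = -161

-161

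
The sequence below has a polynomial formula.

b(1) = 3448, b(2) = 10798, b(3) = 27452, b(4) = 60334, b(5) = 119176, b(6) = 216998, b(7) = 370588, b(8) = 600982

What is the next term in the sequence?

7350 , 16654 , 32882 , 58842 , 97822 , 153590 , 230394
9304 , 16228 , 25960 , 38980 , 55768 , 76804
6924 , 9732 , 13020 , 16788 , 21036
2808 , 3288 , 3768 , 4248
480 , 480 , 480
Constant fifth difference = 480, so extend:
4248 + 480 = 4728;  21036 + 4728 = 25764;  76804 + 25764 = 102568;  230394 + 102568 = 332962;  600982 + 332962 = 933944

933944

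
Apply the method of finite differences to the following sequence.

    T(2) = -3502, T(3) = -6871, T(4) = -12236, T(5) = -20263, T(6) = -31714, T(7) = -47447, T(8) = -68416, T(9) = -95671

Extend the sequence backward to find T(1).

-3369, -5365, -8027, -11451, -15733, -20969, -27255
-1996, -2662, -3424, -4282, -5236, -6286
-666, -762, -858, -954, -1050
-96, -96, -96, -96
The fourth differences are constant at -96.
Work back: -666 + 96 = -570;  -1996 + 570 = -1426;  -3369 + 1426 = -1943;  -3502 + 1943 = -1559

-1559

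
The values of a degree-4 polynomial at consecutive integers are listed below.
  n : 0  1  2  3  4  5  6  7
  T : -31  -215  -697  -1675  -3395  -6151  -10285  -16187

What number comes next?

Δ: -184 , -482 , -978 , -1720 , -2756 , -4134 , -5902
Δ²: -298 , -496 , -742 , -1036 , -1378 , -1768
Δ³: -198 , -246 , -294 , -342 , -390
Δ⁴: -48 , -48 , -48 , -48
The fourth differences are constant (-48).
-390 − 48 = -438;  -1768 − 438 = -2206;  -5902 − 2206 = -8108;  -16187 − 8108 = -24295

-24295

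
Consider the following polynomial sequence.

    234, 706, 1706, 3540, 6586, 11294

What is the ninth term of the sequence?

472, 1000, 1834, 3046, 4708
528, 834, 1212, 1662
306, 378, 450
72, 72
Constant fourth difference = 72, so extend:
450 + 72 = 522;  1662 + 522 = 2184;  4708 + 2184 = 6892;  11294 + 6892 = 18186
522 + 72 = 594;  2184 + 594 = 2778;  6892 + 2778 = 9670;  18186 + 9670 = 27856
594 + 72 = 666;  2778 + 666 = 3444;  9670 + 3444 = 13114;  27856 + 13114 = 40970

40970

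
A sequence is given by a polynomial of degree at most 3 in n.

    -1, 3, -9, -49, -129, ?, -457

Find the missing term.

-261

Using the first 5 terms:
4, -12, -40, -80
-16, -28, -40
-12, -12
Constant third difference = -12.
Extend forward: -40 − 12 = -52;  -80 − 52 = -132;  -129 − 132 = -261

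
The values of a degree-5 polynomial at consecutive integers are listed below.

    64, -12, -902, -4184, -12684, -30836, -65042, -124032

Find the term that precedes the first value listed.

16

D1: -76, -890, -3282, -8500, -18152, -34206, -58990
D2: -814, -2392, -5218, -9652, -16054, -24784
D3: -1578, -2826, -4434, -6402, -8730
D4: -1248, -1608, -1968, -2328
D5: -360, -360, -360
The fifth differences are constant at -360.
Work back: -1248 + 360 = -888;  -1578 + 888 = -690;  -814 + 690 = -124;  -76 + 124 = 48;  64 − 48 = 16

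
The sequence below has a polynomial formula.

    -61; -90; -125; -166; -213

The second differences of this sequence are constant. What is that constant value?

D1: -29, -35, -41, -47
D2: -6, -6, -6

-6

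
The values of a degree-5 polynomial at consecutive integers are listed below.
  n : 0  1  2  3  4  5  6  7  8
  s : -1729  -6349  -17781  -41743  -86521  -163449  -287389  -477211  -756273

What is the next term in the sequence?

-1152901

First differences: -4620, -11432, -23962, -44778, -76928, -123940, -189822, -279062
Second differences: -6812, -12530, -20816, -32150, -47012, -65882, -89240
Third differences: -5718, -8286, -11334, -14862, -18870, -23358
Fourth differences: -2568, -3048, -3528, -4008, -4488
Fifth differences: -480, -480, -480, -480
Fifth differences constant at -480.
-4488 − 480 = -4968;  -23358 − 4968 = -28326;  -89240 − 28326 = -117566;  -279062 − 117566 = -396628;  -756273 − 396628 = -1152901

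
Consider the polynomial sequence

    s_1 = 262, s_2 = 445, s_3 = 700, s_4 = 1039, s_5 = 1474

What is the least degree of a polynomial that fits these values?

First differences: 183, 255, 339, 435
Second differences: 72, 84, 96
Third differences: 12, 12
The third differences are constant, so the polynomial has degree 3.

3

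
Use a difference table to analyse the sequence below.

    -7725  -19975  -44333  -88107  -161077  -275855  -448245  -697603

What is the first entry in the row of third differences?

-7308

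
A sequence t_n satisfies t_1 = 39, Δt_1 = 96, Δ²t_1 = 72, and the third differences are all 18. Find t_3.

Build the table forward from the leading diagonal:
D3: 18  18  18
D2: 72  90  108
D1: 96  168  258
t: 39  135  303

303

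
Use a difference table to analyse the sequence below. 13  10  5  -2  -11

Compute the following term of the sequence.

-22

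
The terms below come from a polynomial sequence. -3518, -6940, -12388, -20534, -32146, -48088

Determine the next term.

-69320

Δ: -3422, -5448, -8146, -11612, -15942
Δ²: -2026, -2698, -3466, -4330
Δ³: -672, -768, -864
Δ⁴: -96, -96
Fourth differences constant at -96.
-864 − 96 = -960;  -4330 − 960 = -5290;  -15942 − 5290 = -21232;  -48088 − 21232 = -69320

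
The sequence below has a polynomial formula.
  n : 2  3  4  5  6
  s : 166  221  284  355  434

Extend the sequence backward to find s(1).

119

55  63  71  79
8  8  8
The second differences are constant at 8.
Work back: 55 − 8 = 47;  166 − 47 = 119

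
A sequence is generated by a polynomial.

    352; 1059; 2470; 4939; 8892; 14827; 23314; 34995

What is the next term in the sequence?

50584

707, 1411, 2469, 3953, 5935, 8487, 11681
704, 1058, 1484, 1982, 2552, 3194
354, 426, 498, 570, 642
72, 72, 72, 72
Constant fourth difference = 72, so extend:
642 + 72 = 714;  3194 + 714 = 3908;  11681 + 3908 = 15589;  34995 + 15589 = 50584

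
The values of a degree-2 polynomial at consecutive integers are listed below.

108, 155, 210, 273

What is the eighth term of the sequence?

47, 55, 63
8, 8
Second differences constant at 8.
63 + 8 = 71;  273 + 71 = 344
71 + 8 = 79;  344 + 79 = 423
79 + 8 = 87;  423 + 87 = 510
87 + 8 = 95;  510 + 95 = 605

605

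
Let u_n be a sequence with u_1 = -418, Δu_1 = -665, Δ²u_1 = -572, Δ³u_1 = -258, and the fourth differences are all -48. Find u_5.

Build the table forward from the leading diagonal:
Fourth differences: -48  -48  -48  -48  -48
Third differences: -258  -306  -354  -402  -450
Second differences: -572  -830  -1136  -1490  -1892
First differences: -665  -1237  -2067  -3203  -4693
u: -418  -1083  -2320  -4387  -7590

-7590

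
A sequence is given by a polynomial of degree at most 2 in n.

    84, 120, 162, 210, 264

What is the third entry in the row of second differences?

First differences: 36, 42, 48, 54
Second differences: 6, 6, 6

6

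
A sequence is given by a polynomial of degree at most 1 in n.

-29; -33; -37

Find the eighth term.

-57

-4, -4
First differences constant at -4.
-37 − 4 = -41
-41 − 4 = -45
-45 − 4 = -49
-49 − 4 = -53
-53 − 4 = -57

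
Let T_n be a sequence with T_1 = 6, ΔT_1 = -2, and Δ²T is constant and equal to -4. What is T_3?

-2

Build the table forward from the leading diagonal:
D2: -4  -4  -4
D1: -2  -6  -10
T: 6  4  -2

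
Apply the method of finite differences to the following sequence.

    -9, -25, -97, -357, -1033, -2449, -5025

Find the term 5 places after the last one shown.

First differences: -16 , -72 , -260 , -676 , -1416 , -2576
Second differences: -56 , -188 , -416 , -740 , -1160
Third differences: -132 , -228 , -324 , -420
Fourth differences: -96 , -96 , -96
Constant fourth difference = -96, so extend:
-420 − 96 = -516;  -1160 − 516 = -1676;  -2576 − 1676 = -4252;  -5025 − 4252 = -9277
-516 − 96 = -612;  -1676 − 612 = -2288;  -4252 − 2288 = -6540;  -9277 − 6540 = -15817
-612 − 96 = -708;  -2288 − 708 = -2996;  -6540 − 2996 = -9536;  -15817 − 9536 = -25353
-708 − 96 = -804;  -2996 − 804 = -3800;  -9536 − 3800 = -13336;  -25353 − 13336 = -38689
-804 − 96 = -900;  -3800 − 900 = -4700;  -13336 − 4700 = -18036;  -38689 − 18036 = -56725

-56725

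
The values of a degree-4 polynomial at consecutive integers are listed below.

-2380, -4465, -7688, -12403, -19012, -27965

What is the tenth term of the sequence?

-97897

First differences: -2085  -3223  -4715  -6609  -8953
Second differences: -1138  -1492  -1894  -2344
Third differences: -354  -402  -450
Fourth differences: -48  -48
The fourth differences are constant (-48).
-450 − 48 = -498;  -2344 − 498 = -2842;  -8953 − 2842 = -11795;  -27965 − 11795 = -39760
-498 − 48 = -546;  -2842 − 546 = -3388;  -11795 − 3388 = -15183;  -39760 − 15183 = -54943
-546 − 48 = -594;  -3388 − 594 = -3982;  -15183 − 3982 = -19165;  -54943 − 19165 = -74108
-594 − 48 = -642;  -3982 − 642 = -4624;  -19165 − 4624 = -23789;  -74108 − 23789 = -97897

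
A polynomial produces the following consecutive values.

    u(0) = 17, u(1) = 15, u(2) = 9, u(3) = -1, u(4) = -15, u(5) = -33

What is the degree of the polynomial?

2

Δ: -2, -6, -10, -14, -18
Δ²: -4, -4, -4, -4
The second differences are constant, so the polynomial has degree 2.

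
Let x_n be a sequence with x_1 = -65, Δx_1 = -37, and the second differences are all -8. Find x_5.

Build the table forward from the leading diagonal:
Second differences: -8  -8  -8  -8  -8
First differences: -37  -45  -53  -61  -69
x: -65  -102  -147  -200  -261

-261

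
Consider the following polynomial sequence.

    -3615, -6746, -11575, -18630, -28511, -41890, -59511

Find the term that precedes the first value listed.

D1: -3131  -4829  -7055  -9881  -13379  -17621
D2: -1698  -2226  -2826  -3498  -4242
D3: -528  -600  -672  -744
D4: -72  -72  -72
The fourth differences are constant at -72.
Work back: -528 + 72 = -456;  -1698 + 456 = -1242;  -3131 + 1242 = -1889;  -3615 + 1889 = -1726

-1726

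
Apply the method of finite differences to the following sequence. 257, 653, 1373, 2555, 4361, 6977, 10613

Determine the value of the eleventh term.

Δ: 396 , 720 , 1182 , 1806 , 2616 , 3636
Δ²: 324 , 462 , 624 , 810 , 1020
Δ³: 138 , 162 , 186 , 210
Δ⁴: 24 , 24 , 24
Constant fourth difference = 24, so extend:
210 + 24 = 234;  1020 + 234 = 1254;  3636 + 1254 = 4890;  10613 + 4890 = 15503
234 + 24 = 258;  1254 + 258 = 1512;  4890 + 1512 = 6402;  15503 + 6402 = 21905
258 + 24 = 282;  1512 + 282 = 1794;  6402 + 1794 = 8196;  21905 + 8196 = 30101
282 + 24 = 306;  1794 + 306 = 2100;  8196 + 2100 = 10296;  30101 + 10296 = 40397

40397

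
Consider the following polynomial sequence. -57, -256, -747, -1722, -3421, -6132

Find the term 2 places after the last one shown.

Δ: -199, -491, -975, -1699, -2711
Δ²: -292, -484, -724, -1012
Δ³: -192, -240, -288
Δ⁴: -48, -48
Fourth differences constant at -48.
-288 − 48 = -336;  -1012 − 336 = -1348;  -2711 − 1348 = -4059;  -6132 − 4059 = -10191
-336 − 48 = -384;  -1348 − 384 = -1732;  -4059 − 1732 = -5791;  -10191 − 5791 = -15982

-15982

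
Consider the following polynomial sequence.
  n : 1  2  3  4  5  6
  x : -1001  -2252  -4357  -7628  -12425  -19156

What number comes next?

-28277

First differences: -1251, -2105, -3271, -4797, -6731
Second differences: -854, -1166, -1526, -1934
Third differences: -312, -360, -408
Fourth differences: -48, -48
Constant fourth difference = -48, so extend:
-408 − 48 = -456;  -1934 − 456 = -2390;  -6731 − 2390 = -9121;  -19156 − 9121 = -28277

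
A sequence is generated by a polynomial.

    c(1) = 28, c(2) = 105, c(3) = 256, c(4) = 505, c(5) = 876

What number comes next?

77, 151, 249, 371
74, 98, 122
24, 24
Constant third difference = 24, so extend:
122 + 24 = 146;  371 + 146 = 517;  876 + 517 = 1393

1393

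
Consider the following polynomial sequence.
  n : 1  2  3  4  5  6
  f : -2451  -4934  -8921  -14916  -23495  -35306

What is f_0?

-1040

D1: -2483, -3987, -5995, -8579, -11811
D2: -1504, -2008, -2584, -3232
D3: -504, -576, -648
D4: -72, -72
The fourth differences are constant at -72.
Work back: -504 + 72 = -432;  -1504 + 432 = -1072;  -2483 + 1072 = -1411;  -2451 + 1411 = -1040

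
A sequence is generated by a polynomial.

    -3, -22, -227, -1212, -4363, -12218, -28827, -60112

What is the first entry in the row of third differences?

-594

Δ: -19, -205, -985, -3151, -7855, -16609, -31285
Δ²: -186, -780, -2166, -4704, -8754, -14676
Δ³: -594, -1386, -2538, -4050, -5922
Δ⁴: -792, -1152, -1512, -1872
Δ⁵: -360, -360, -360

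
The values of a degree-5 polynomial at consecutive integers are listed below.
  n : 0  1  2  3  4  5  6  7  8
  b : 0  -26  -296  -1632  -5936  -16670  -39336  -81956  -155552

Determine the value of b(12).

D1: -26 , -270 , -1336 , -4304 , -10734 , -22666 , -42620 , -73596
D2: -244 , -1066 , -2968 , -6430 , -11932 , -19954 , -30976
D3: -822 , -1902 , -3462 , -5502 , -8022 , -11022
D4: -1080 , -1560 , -2040 , -2520 , -3000
D5: -480 , -480 , -480 , -480
Fifth differences constant at -480.
-3000 − 480 = -3480;  -11022 − 3480 = -14502;  -30976 − 14502 = -45478;  -73596 − 45478 = -119074;  -155552 − 119074 = -274626
-3480 − 480 = -3960;  -14502 − 3960 = -18462;  -45478 − 18462 = -63940;  -119074 − 63940 = -183014;  -274626 − 183014 = -457640
-3960 − 480 = -4440;  -18462 − 4440 = -22902;  -63940 − 22902 = -86842;  -183014 − 86842 = -269856;  -457640 − 269856 = -727496
-4440 − 480 = -4920;  -22902 − 4920 = -27822;  -86842 − 27822 = -114664;  -269856 − 114664 = -384520;  -727496 − 384520 = -1112016

-1112016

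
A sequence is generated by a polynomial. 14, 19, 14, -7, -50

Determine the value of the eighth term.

D1: 5, -5, -21, -43
D2: -10, -16, -22
D3: -6, -6
The third differences are constant (-6).
-22 − 6 = -28;  -43 − 28 = -71;  -50 − 71 = -121
-28 − 6 = -34;  -71 − 34 = -105;  -121 − 105 = -226
-34 − 6 = -40;  -105 − 40 = -145;  -226 − 145 = -371

-371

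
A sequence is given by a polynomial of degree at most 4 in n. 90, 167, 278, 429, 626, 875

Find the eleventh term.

3110

Δ: 77  111  151  197  249
Δ²: 34  40  46  52
Δ³: 6  6  6
Constant third difference = 6, so extend:
52 + 6 = 58;  249 + 58 = 307;  875 + 307 = 1182
58 + 6 = 64;  307 + 64 = 371;  1182 + 371 = 1553
64 + 6 = 70;  371 + 70 = 441;  1553 + 441 = 1994
70 + 6 = 76;  441 + 76 = 517;  1994 + 517 = 2511
76 + 6 = 82;  517 + 82 = 599;  2511 + 599 = 3110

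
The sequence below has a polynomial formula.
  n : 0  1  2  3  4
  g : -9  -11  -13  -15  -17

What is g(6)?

-21

D1: -2, -2, -2, -2
First differences constant at -2.
-17 − 2 = -19
-19 − 2 = -21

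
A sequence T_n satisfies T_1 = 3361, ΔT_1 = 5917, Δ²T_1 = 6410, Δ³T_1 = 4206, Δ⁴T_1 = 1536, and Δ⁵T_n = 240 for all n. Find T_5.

Build the table forward from the leading diagonal:
D5: 240  240  240  240  240
D4: 1536  1776  2016  2256  2496
D3: 4206  5742  7518  9534  11790
D2: 6410  10616  16358  23876  33410
D1: 5917  12327  22943  39301  63177
T: 3361  9278  21605  44548  83849

83849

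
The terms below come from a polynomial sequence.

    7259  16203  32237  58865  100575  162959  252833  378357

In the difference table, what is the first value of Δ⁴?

984

D1: 8944, 16034, 26628, 41710, 62384, 89874, 125524
D2: 7090, 10594, 15082, 20674, 27490, 35650
D3: 3504, 4488, 5592, 6816, 8160
D4: 984, 1104, 1224, 1344
D5: 120, 120, 120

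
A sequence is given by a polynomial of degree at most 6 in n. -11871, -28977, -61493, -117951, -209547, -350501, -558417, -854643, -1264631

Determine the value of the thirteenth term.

-17106, -32516, -56458, -91596, -140954, -207916, -296226, -409988
-15410, -23942, -35138, -49358, -66962, -88310, -113762
-8532, -11196, -14220, -17604, -21348, -25452
-2664, -3024, -3384, -3744, -4104
-360, -360, -360, -360
Fifth differences constant at -360.
-4104 − 360 = -4464;  -25452 − 4464 = -29916;  -113762 − 29916 = -143678;  -409988 − 143678 = -553666;  -1264631 − 553666 = -1818297
-4464 − 360 = -4824;  -29916 − 4824 = -34740;  -143678 − 34740 = -178418;  -553666 − 178418 = -732084;  -1818297 − 732084 = -2550381
-4824 − 360 = -5184;  -34740 − 5184 = -39924;  -178418 − 39924 = -218342;  -732084 − 218342 = -950426;  -2550381 − 950426 = -3500807
-5184 − 360 = -5544;  -39924 − 5544 = -45468;  -218342 − 45468 = -263810;  -950426 − 263810 = -1214236;  -3500807 − 1214236 = -4715043

-4715043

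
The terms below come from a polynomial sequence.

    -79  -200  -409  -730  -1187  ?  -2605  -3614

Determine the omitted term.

Using the first 5 terms:
First differences: -121, -209, -321, -457
Second differences: -88, -112, -136
Third differences: -24, -24
Constant third difference = -24.
Extend forward: -136 − 24 = -160;  -457 − 160 = -617;  -1187 − 617 = -1804

-1804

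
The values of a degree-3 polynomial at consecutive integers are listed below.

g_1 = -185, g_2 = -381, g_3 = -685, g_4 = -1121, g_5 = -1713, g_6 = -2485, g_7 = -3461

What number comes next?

Δ: -196, -304, -436, -592, -772, -976
Δ²: -108, -132, -156, -180, -204
Δ³: -24, -24, -24, -24
Third differences constant at -24.
-204 − 24 = -228;  -976 − 228 = -1204;  -3461 − 1204 = -4665

-4665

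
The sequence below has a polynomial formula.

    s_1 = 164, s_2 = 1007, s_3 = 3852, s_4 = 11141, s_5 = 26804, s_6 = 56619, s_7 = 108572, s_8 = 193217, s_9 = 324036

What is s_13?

1701332

First differences: 843, 2845, 7289, 15663, 29815, 51953, 84645, 130819
Second differences: 2002, 4444, 8374, 14152, 22138, 32692, 46174
Third differences: 2442, 3930, 5778, 7986, 10554, 13482
Fourth differences: 1488, 1848, 2208, 2568, 2928
Fifth differences: 360, 360, 360, 360
The fifth differences are constant (360).
2928 + 360 = 3288;  13482 + 3288 = 16770;  46174 + 16770 = 62944;  130819 + 62944 = 193763;  324036 + 193763 = 517799
3288 + 360 = 3648;  16770 + 3648 = 20418;  62944 + 20418 = 83362;  193763 + 83362 = 277125;  517799 + 277125 = 794924
3648 + 360 = 4008;  20418 + 4008 = 24426;  83362 + 24426 = 107788;  277125 + 107788 = 384913;  794924 + 384913 = 1179837
4008 + 360 = 4368;  24426 + 4368 = 28794;  107788 + 28794 = 136582;  384913 + 136582 = 521495;  1179837 + 521495 = 1701332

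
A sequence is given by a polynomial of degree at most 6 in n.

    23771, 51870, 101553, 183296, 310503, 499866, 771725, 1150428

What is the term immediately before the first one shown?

9348

Δ: 28099  49683  81743  127207  189363  271859  378703
Δ²: 21584  32060  45464  62156  82496  106844
Δ³: 10476  13404  16692  20340  24348
Δ⁴: 2928  3288  3648  4008
Δ⁵: 360  360  360
The fifth differences are constant at 360.
Work back: 2928 − 360 = 2568;  10476 − 2568 = 7908;  21584 − 7908 = 13676;  28099 − 13676 = 14423;  23771 − 14423 = 9348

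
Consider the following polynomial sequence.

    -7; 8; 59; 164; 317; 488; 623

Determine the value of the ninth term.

First differences: 15  51  105  153  171  135
Second differences: 36  54  48  18  -36
Third differences: 18  -6  -30  -54
Fourth differences: -24  -24  -24
Constant fourth difference = -24, so extend:
-54 − 24 = -78;  -36 − 78 = -114;  135 − 114 = 21;  623 + 21 = 644
-78 − 24 = -102;  -114 − 102 = -216;  21 − 216 = -195;  644 − 195 = 449

449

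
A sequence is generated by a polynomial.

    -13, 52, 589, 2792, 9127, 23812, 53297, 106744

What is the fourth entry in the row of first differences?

6335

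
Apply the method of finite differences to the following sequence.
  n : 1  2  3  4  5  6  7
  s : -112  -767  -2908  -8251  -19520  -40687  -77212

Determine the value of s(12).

-815707

-655, -2141, -5343, -11269, -21167, -36525
-1486, -3202, -5926, -9898, -15358
-1716, -2724, -3972, -5460
-1008, -1248, -1488
-240, -240
Fifth differences constant at -240.
-1488 − 240 = -1728;  -5460 − 1728 = -7188;  -15358 − 7188 = -22546;  -36525 − 22546 = -59071;  -77212 − 59071 = -136283
-1728 − 240 = -1968;  -7188 − 1968 = -9156;  -22546 − 9156 = -31702;  -59071 − 31702 = -90773;  -136283 − 90773 = -227056
-1968 − 240 = -2208;  -9156 − 2208 = -11364;  -31702 − 11364 = -43066;  -90773 − 43066 = -133839;  -227056 − 133839 = -360895
-2208 − 240 = -2448;  -11364 − 2448 = -13812;  -43066 − 13812 = -56878;  -133839 − 56878 = -190717;  -360895 − 190717 = -551612
-2448 − 240 = -2688;  -13812 − 2688 = -16500;  -56878 − 16500 = -73378;  -190717 − 73378 = -264095;  -551612 − 264095 = -815707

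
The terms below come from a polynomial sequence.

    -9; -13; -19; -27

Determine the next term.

-37

First differences: -4, -6, -8
Second differences: -2, -2
Constant second difference = -2, so extend:
-8 − 2 = -10;  -27 − 10 = -37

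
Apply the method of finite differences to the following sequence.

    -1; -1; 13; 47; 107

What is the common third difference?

D1: 0, 14, 34, 60
D2: 14, 20, 26
D3: 6, 6

6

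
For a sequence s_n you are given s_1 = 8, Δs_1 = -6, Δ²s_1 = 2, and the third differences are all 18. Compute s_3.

Build the table forward from the leading diagonal:
D3: 18, 18, 18
D2: 2, 20, 38
D1: -6, -4, 16
s: 8, 2, -2

-2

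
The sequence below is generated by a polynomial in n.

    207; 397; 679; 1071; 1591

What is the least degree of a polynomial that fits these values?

3

D1: 190, 282, 392, 520
D2: 92, 110, 128
D3: 18, 18
The third differences are constant, so the polynomial has degree 3.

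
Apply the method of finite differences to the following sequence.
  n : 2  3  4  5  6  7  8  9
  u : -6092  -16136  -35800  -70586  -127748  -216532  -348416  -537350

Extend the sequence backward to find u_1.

-1678

First differences: -10044, -19664, -34786, -57162, -88784, -131884, -188934
Second differences: -9620, -15122, -22376, -31622, -43100, -57050
Third differences: -5502, -7254, -9246, -11478, -13950
Fourth differences: -1752, -1992, -2232, -2472
Fifth differences: -240, -240, -240
The fifth differences are constant at -240.
Work back: -1752 + 240 = -1512;  -5502 + 1512 = -3990;  -9620 + 3990 = -5630;  -10044 + 5630 = -4414;  -6092 + 4414 = -1678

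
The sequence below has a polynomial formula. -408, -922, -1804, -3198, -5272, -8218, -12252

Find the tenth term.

D1: -514  -882  -1394  -2074  -2946  -4034
D2: -368  -512  -680  -872  -1088
D3: -144  -168  -192  -216
D4: -24  -24  -24
Constant fourth difference = -24, so extend:
-216 − 24 = -240;  -1088 − 240 = -1328;  -4034 − 1328 = -5362;  -12252 − 5362 = -17614
-240 − 24 = -264;  -1328 − 264 = -1592;  -5362 − 1592 = -6954;  -17614 − 6954 = -24568
-264 − 24 = -288;  -1592 − 288 = -1880;  -6954 − 1880 = -8834;  -24568 − 8834 = -33402

-33402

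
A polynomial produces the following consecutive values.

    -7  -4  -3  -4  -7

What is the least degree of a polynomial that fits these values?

2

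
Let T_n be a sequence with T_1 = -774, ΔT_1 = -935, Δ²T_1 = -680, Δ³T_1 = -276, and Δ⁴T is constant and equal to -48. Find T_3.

Build the table forward from the leading diagonal:
Δ⁴: -48  -48  -48
Δ³: -276  -324  -372
Δ²: -680  -956  -1280
Δ: -935  -1615  -2571
T: -774  -1709  -3324

-3324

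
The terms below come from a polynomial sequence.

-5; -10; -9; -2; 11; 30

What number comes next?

55

-5  1  7  13  19
6  6  6  6
The second differences are constant (6).
19 + 6 = 25;  30 + 25 = 55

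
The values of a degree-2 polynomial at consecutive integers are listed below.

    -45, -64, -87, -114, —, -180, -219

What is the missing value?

Using the first 4 terms:
D1: -19, -23, -27
D2: -4, -4
Constant second difference = -4.
Extend forward: -27 − 4 = -31;  -114 − 31 = -145

-145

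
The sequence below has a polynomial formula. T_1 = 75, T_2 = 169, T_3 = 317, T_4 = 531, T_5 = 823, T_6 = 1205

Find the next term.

1689

94 , 148 , 214 , 292 , 382
54 , 66 , 78 , 90
12 , 12 , 12
The third differences are constant (12).
90 + 12 = 102;  382 + 102 = 484;  1205 + 484 = 1689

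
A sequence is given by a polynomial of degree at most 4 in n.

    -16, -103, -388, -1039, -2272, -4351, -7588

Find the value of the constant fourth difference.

D1: -87, -285, -651, -1233, -2079, -3237
D2: -198, -366, -582, -846, -1158
D3: -168, -216, -264, -312
D4: -48, -48, -48

-48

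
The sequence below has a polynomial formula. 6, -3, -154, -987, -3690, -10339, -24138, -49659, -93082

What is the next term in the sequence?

-162435

D1: -9, -151, -833, -2703, -6649, -13799, -25521, -43423
D2: -142, -682, -1870, -3946, -7150, -11722, -17902
D3: -540, -1188, -2076, -3204, -4572, -6180
D4: -648, -888, -1128, -1368, -1608
D5: -240, -240, -240, -240
Fifth differences constant at -240.
-1608 − 240 = -1848;  -6180 − 1848 = -8028;  -17902 − 8028 = -25930;  -43423 − 25930 = -69353;  -93082 − 69353 = -162435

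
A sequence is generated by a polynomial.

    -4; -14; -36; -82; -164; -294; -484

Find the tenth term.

D1: -10, -22, -46, -82, -130, -190
D2: -12, -24, -36, -48, -60
D3: -12, -12, -12, -12
The third differences are constant (-12).
-60 − 12 = -72;  -190 − 72 = -262;  -484 − 262 = -746
-72 − 12 = -84;  -262 − 84 = -346;  -746 − 346 = -1092
-84 − 12 = -96;  -346 − 96 = -442;  -1092 − 442 = -1534

-1534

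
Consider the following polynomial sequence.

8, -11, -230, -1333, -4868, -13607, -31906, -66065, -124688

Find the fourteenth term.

Δ: -19, -219, -1103, -3535, -8739, -18299, -34159, -58623
Δ²: -200, -884, -2432, -5204, -9560, -15860, -24464
Δ³: -684, -1548, -2772, -4356, -6300, -8604
Δ⁴: -864, -1224, -1584, -1944, -2304
Δ⁵: -360, -360, -360, -360
Fifth differences constant at -360.
-2304 − 360 = -2664;  -8604 − 2664 = -11268;  -24464 − 11268 = -35732;  -58623 − 35732 = -94355;  -124688 − 94355 = -219043
-2664 − 360 = -3024;  -11268 − 3024 = -14292;  -35732 − 14292 = -50024;  -94355 − 50024 = -144379;  -219043 − 144379 = -363422
-3024 − 360 = -3384;  -14292 − 3384 = -17676;  -50024 − 17676 = -67700;  -144379 − 67700 = -212079;  -363422 − 212079 = -575501
-3384 − 360 = -3744;  -17676 − 3744 = -21420;  -67700 − 21420 = -89120;  -212079 − 89120 = -301199;  -575501 − 301199 = -876700
-3744 − 360 = -4104;  -21420 − 4104 = -25524;  -89120 − 25524 = -114644;  -301199 − 114644 = -415843;  -876700 − 415843 = -1292543

-1292543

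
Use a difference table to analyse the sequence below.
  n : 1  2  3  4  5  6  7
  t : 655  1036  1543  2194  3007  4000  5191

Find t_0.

382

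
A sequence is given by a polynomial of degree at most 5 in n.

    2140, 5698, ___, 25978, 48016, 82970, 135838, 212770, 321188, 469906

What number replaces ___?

Using the last 7 terms:
Δ: 22038  34954  52868  76932  108418  148718
Δ²: 12916  17914  24064  31486  40300
Δ³: 4998  6150  7422  8814
Δ⁴: 1152  1272  1392
Δ⁵: 120  120
Constant fifth difference = 120.
Extend backward: 1152 − 120 = 1032;  4998 − 1032 = 3966;  12916 − 3966 = 8950;  22038 − 8950 = 13088;  25978 − 13088 = 12890

12890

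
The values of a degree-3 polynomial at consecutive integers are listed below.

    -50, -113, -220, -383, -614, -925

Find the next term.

-1328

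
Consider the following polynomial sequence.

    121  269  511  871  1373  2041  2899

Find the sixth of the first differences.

First differences: 148, 242, 360, 502, 668, 858
Second differences: 94, 118, 142, 166, 190
Third differences: 24, 24, 24, 24

858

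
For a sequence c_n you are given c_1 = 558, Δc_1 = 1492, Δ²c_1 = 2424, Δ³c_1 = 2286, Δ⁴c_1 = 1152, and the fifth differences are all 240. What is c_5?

Build the table forward from the leading diagonal:
D5: 240  240  240  240  240
D4: 1152  1392  1632  1872  2112
D3: 2286  3438  4830  6462  8334
D2: 2424  4710  8148  12978  19440
D1: 1492  3916  8626  16774  29752
c: 558  2050  5966  14592  31366

31366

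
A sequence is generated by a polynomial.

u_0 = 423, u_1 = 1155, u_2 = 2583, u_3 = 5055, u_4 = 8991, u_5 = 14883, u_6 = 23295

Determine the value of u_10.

95943

Δ: 732 , 1428 , 2472 , 3936 , 5892 , 8412
Δ²: 696 , 1044 , 1464 , 1956 , 2520
Δ³: 348 , 420 , 492 , 564
Δ⁴: 72 , 72 , 72
Fourth differences constant at 72.
564 + 72 = 636;  2520 + 636 = 3156;  8412 + 3156 = 11568;  23295 + 11568 = 34863
636 + 72 = 708;  3156 + 708 = 3864;  11568 + 3864 = 15432;  34863 + 15432 = 50295
708 + 72 = 780;  3864 + 780 = 4644;  15432 + 4644 = 20076;  50295 + 20076 = 70371
780 + 72 = 852;  4644 + 852 = 5496;  20076 + 5496 = 25572;  70371 + 25572 = 95943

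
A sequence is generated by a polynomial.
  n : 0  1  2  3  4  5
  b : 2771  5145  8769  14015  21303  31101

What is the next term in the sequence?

Δ: 2374, 3624, 5246, 7288, 9798
Δ²: 1250, 1622, 2042, 2510
Δ³: 372, 420, 468
Δ⁴: 48, 48
The fourth differences are constant (48).
468 + 48 = 516;  2510 + 516 = 3026;  9798 + 3026 = 12824;  31101 + 12824 = 43925

43925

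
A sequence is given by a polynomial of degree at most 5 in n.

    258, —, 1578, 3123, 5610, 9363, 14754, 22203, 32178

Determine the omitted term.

Using the last 7 terms:
D1: 1545  2487  3753  5391  7449  9975
D2: 942  1266  1638  2058  2526
D3: 324  372  420  468
D4: 48  48  48
Constant fourth difference = 48.
Extend backward: 324 − 48 = 276;  942 − 276 = 666;  1545 − 666 = 879;  1578 − 879 = 699

699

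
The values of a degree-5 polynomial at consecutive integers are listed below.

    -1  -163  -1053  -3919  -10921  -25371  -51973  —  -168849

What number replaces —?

-97063

Using the first 7 terms:
First differences: -162, -890, -2866, -7002, -14450, -26602
Second differences: -728, -1976, -4136, -7448, -12152
Third differences: -1248, -2160, -3312, -4704
Fourth differences: -912, -1152, -1392
Fifth differences: -240, -240
Constant fifth difference = -240.
Extend forward: -1392 − 240 = -1632;  -4704 − 1632 = -6336;  -12152 − 6336 = -18488;  -26602 − 18488 = -45090;  -51973 − 45090 = -97063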